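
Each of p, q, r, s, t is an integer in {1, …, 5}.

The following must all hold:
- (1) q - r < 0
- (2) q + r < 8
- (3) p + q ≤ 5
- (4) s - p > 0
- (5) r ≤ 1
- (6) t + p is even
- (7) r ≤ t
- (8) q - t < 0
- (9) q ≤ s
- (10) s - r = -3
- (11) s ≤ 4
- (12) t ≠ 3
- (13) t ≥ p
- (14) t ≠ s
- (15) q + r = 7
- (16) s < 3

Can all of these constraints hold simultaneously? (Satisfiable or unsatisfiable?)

Unsatisfiable

From constraints 9 and 11: q ≤ s ≤ 4. From constraint 5: r ≤ 1. Hence q + r ≤ 5. But constraint 15 requires q + r = 7, and 7 > 5. Contradiction.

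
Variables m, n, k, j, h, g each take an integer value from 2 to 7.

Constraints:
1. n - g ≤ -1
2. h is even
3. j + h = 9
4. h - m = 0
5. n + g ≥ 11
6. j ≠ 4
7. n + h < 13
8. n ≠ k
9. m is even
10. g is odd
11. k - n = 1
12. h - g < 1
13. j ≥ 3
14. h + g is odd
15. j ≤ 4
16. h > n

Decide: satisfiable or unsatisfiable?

Take m = 6, n = 4, k = 5, j = 3, h = 6, g = 7. Then constraint 1: n - g = -3; constraint 3: j + h = 9; constraint 4: h - m = 0, and every other listed constraint is also met.

Satisfiable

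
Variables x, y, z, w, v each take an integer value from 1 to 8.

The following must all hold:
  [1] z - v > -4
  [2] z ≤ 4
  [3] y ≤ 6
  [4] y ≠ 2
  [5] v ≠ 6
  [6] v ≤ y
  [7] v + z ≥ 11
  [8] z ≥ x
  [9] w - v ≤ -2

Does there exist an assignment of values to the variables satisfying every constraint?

Unsatisfiable

From constraints 3 and 6: v ≤ y ≤ 6. From constraint 2: z ≤ 4. Hence v + z ≤ 10. But constraint 7 requires v + z ≥ 11, and 11 > 10. Contradiction.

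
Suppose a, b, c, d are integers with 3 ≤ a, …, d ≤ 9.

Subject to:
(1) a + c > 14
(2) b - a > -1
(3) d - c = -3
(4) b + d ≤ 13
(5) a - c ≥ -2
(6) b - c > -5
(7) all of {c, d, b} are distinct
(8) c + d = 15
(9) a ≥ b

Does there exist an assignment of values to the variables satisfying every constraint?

Satisfiable

One satisfying assignment is a = 7, b = 7, c = 9, d = 6.
For the less obvious constraints — constraint 1: a + c = 16; constraint 2: b - a = 0 — and the others hold by inspection.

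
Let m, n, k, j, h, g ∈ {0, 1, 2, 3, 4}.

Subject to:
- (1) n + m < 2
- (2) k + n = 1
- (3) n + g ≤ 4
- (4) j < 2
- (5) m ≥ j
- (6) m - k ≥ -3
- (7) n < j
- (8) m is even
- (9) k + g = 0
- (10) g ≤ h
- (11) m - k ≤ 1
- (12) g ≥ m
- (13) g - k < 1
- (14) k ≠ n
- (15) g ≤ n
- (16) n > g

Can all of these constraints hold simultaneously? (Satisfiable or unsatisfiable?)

Constraints 5, 7, 12, and 16 give g < n, n < j, j ≤ m, m ≤ g. Chaining: g < n < j ≤ m ≤ g, which forces g < g — impossible.

Unsatisfiable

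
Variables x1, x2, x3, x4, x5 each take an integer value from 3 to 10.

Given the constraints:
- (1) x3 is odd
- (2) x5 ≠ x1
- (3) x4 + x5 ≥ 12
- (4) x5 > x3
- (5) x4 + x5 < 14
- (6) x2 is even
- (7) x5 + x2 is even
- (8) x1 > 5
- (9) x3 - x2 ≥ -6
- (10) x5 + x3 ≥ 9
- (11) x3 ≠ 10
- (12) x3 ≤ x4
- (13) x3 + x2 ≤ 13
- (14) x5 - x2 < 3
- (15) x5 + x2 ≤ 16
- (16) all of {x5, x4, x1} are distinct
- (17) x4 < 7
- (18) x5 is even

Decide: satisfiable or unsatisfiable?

Satisfiable

One satisfying assignment is x1 = 9, x2 = 8, x3 = 3, x4 = 4, x5 = 8.
For the less obvious constraints — constraint 3: x4 + x5 = 12; constraint 5: x4 + x5 = 12 — and the others hold by inspection.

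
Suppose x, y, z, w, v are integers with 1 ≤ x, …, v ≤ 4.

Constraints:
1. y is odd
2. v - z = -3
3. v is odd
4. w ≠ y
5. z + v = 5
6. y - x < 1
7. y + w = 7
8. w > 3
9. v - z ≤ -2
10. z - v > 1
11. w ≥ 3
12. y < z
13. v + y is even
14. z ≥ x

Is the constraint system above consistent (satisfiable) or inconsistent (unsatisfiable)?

One satisfying assignment is x = 3, y = 3, z = 4, w = 4, v = 1.
For the less obvious constraints — constraint 2: v - z = -3; constraint 5: z + v = 5 — and the others hold by inspection.

Satisfiable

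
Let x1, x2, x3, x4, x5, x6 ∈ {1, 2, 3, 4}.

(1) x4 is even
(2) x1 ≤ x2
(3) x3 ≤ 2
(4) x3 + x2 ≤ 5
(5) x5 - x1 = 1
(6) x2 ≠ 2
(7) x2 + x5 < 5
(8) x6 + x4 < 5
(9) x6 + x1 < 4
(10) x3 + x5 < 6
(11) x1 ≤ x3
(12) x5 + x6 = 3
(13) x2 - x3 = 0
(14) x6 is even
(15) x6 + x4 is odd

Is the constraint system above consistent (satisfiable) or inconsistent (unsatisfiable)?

Unsatisfiable

Constraint 14 makes x6 even and constraint 1 makes x4 even, so x6 + x4 must be even. Constraint 15 says x6 + x4 is odd — contradiction.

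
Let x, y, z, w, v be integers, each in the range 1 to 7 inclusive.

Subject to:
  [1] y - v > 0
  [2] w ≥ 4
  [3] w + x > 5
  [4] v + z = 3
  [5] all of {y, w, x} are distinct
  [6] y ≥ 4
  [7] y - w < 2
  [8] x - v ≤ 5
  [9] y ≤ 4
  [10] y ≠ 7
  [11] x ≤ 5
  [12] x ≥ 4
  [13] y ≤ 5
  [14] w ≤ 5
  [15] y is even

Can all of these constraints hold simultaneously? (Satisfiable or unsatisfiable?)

Unsatisfiable

Constraints 2, 6, 11, 12, 13, and 14 confine each of y, w, x to the 2 values {4, 5}.
Constraint 5 requires all 3 of them to be distinct, but only 2 values are available — impossible by the pigeonhole principle.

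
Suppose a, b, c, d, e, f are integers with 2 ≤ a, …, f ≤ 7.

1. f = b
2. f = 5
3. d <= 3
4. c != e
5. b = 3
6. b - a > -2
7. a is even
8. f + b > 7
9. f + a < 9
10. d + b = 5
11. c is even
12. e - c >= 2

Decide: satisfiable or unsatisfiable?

Unsatisfiable

Constraint 2 fixes f = 5 and constraint 5 fixes b = 3, but constraint 1 requires f = b. Since 5 ≠ 3, contradiction.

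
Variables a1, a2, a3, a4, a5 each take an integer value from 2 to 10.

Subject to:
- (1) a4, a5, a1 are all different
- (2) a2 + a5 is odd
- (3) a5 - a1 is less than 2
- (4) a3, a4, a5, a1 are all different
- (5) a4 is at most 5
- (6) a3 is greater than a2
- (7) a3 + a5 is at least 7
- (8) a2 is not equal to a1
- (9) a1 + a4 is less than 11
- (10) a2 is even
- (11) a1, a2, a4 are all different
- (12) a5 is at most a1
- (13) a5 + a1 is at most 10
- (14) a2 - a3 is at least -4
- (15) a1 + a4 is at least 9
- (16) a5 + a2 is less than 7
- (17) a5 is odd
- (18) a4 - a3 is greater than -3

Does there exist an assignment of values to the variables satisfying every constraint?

Setting (a1, a2, a3, a4, a5) = (4, 2, 6, 5, 3) satisfies everything: constraint 3: a5 - a1 = -1; constraint 7: a3 + a5 = 9; constraint 9: a1 + a4 = 9, and the others follow.

Satisfiable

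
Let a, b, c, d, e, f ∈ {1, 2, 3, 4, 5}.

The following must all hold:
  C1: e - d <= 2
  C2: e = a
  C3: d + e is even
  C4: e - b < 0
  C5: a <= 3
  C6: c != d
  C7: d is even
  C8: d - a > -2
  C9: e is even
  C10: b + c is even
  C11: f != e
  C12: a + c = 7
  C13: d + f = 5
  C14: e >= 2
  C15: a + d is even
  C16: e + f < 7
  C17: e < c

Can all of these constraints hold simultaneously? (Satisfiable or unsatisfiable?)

Satisfiable

Take a = 2, b = 5, c = 5, d = 2, e = 2, f = 3. Then constraint 1: e - d = 0; constraint 4: e - b = -3, and every other listed constraint is also met.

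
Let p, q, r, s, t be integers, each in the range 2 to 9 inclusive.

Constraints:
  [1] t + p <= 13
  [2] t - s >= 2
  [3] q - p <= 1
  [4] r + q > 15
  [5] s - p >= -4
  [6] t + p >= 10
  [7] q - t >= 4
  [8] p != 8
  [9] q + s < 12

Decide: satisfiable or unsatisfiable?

Unsatisfiable

Constraints 2, 3, 5, and 7 give s − p ≥ -4, p − q ≥ -1, q − t ≥ 4, t − s ≥ 2.
Adding all 4 inequalities: the left sides telescope to 0, and the right sides sum to (-4) + (-1) + 4 + 2 = 1. So 0 ≥ 1, which is false.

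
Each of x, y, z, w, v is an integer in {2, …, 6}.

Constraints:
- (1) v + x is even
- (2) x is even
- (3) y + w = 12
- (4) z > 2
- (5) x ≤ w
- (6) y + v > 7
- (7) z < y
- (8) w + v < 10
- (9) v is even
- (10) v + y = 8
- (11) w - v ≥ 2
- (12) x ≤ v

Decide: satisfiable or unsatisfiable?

Satisfiable

Setting (x, y, z, w, v) = (2, 6, 3, 6, 2) satisfies everything: constraint 3: y + w = 12; constraint 6: y + v = 8, and the others follow.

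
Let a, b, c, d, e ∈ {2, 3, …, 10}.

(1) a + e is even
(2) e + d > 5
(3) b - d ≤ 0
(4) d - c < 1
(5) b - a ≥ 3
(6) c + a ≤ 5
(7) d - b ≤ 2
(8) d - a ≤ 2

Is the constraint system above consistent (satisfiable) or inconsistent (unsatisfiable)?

Constraints 3, 5, and 8 give d − b ≥ 0, b − a ≥ 3, a − d ≥ -2.
Adding all 3 inequalities: the left sides telescope to 0, and the right sides sum to 0 + 3 + (-2) = 1. So 0 ≥ 1, which is false.

Unsatisfiable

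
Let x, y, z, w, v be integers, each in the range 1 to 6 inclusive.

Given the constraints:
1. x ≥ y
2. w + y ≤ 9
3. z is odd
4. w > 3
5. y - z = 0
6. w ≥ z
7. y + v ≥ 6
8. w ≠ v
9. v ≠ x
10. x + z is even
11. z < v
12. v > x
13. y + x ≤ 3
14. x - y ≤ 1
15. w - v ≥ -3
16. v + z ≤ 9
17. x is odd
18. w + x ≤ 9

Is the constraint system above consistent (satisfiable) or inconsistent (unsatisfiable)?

Satisfiable

One satisfying assignment is x = 1, y = 1, z = 1, w = 5, v = 6.
For the less obvious constraints — constraint 2: w + y = 6; constraint 5: y - z = 0; constraint 7: y + v = 7 — and the others hold by inspection.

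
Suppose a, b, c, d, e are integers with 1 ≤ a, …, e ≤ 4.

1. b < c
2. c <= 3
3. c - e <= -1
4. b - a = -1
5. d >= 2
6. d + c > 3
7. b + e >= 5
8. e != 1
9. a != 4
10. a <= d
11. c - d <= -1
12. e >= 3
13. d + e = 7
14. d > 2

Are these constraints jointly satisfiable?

Satisfiable

One satisfying assignment is a = 2, b = 1, c = 2, d = 3, e = 4.
For the less obvious constraints — constraint 3: c - e = -2; constraint 4: b - a = -1 — and the others hold by inspection.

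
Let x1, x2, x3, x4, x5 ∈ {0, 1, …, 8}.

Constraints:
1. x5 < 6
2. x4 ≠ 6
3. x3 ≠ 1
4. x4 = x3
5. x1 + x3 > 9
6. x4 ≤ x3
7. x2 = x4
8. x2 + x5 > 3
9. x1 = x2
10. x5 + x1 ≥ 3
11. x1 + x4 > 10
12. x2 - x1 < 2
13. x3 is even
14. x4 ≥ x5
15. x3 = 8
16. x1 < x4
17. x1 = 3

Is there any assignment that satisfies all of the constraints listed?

Constraint 17 fixes x1 = 3 and constraint 15 fixes x3 = 8. Constraints 4, 7, and 9 give x1 = x2 = x4 = x3, so x1 = x3. But 3 ≠ 8 — contradiction.

Unsatisfiable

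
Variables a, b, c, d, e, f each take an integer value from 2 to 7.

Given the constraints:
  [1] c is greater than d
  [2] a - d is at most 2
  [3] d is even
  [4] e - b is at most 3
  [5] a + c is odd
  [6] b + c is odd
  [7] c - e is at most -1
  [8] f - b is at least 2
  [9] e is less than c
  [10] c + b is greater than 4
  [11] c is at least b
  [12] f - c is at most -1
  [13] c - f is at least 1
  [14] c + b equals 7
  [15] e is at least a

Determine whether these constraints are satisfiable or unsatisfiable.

Constraints 4, 7, 8, and 13 give b − e ≥ -3, e − c ≥ 1, c − f ≥ 1, f − b ≥ 2.
Adding all 4 inequalities: the left sides telescope to 0, and the right sides sum to (-3) + 1 + 1 + 2 = 1. So 0 ≥ 1, which is false.

Unsatisfiable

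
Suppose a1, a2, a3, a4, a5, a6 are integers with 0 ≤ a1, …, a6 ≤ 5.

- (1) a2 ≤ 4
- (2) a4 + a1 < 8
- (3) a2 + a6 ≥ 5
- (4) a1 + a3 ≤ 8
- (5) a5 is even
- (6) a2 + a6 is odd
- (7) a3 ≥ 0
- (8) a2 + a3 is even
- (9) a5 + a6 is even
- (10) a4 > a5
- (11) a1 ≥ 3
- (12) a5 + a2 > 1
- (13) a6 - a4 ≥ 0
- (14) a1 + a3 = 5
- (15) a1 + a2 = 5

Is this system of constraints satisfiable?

The assignment a1 = 4, a2 = 1, a3 = 1, a4 = 3, a5 = 2, a6 = 4 works:
  constraint 2 holds since a4 + a1 = 7.
  constraint 3 holds since a2 + a6 = 5.
  constraint 4 holds since a1 + a3 = 5.
The rest check out directly.

Satisfiable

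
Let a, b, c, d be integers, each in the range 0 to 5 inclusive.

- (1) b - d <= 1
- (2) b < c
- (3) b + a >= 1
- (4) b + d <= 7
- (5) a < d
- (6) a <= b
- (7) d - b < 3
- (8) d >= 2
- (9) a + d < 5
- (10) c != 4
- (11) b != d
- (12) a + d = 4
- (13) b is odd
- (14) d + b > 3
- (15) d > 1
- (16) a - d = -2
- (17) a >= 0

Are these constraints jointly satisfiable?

Take a = 1, b = 1, c = 5, d = 3. Then constraint 1: b - d = -2; constraint 3: b + a = 2; constraint 4: b + d = 4, and every other listed constraint is also met.

Satisfiable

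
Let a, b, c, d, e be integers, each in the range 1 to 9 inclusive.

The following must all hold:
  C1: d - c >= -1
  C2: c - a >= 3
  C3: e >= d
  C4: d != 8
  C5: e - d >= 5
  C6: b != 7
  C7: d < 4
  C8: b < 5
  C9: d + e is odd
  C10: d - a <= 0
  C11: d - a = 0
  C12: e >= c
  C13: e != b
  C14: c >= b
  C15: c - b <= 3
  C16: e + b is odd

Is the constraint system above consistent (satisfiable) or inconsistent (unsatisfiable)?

Constraints 1, 2, and 10 give c − a ≥ 3, a − d ≥ 0, d − c ≥ -1.
Adding all 3 inequalities: the left sides telescope to 0, and the right sides sum to 3 + 0 + (-1) = 2. So 0 ≥ 2, which is false.

Unsatisfiable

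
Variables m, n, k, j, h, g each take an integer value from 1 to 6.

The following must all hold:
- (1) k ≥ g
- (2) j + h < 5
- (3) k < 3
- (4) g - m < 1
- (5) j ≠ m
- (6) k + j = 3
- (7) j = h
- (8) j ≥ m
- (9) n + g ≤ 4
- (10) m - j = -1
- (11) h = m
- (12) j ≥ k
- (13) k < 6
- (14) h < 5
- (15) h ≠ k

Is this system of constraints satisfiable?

From constraints 7 and 11, j = h = m, so j = m. But constraint 5 says j ≠ m. Contradiction.

Unsatisfiable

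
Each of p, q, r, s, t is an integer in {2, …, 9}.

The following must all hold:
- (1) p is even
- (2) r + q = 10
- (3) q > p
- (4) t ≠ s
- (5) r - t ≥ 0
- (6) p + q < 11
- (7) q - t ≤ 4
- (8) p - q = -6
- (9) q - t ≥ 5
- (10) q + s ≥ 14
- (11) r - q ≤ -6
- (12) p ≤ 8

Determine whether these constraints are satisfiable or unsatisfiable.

Constraints 5, 7, and 11 give r − t ≥ 0, t − q ≥ -4, q − r ≥ 6.
Adding all 3 inequalities: the left sides telescope to 0, and the right sides sum to 0 + (-4) + 6 = 2. So 0 ≥ 2, which is false.

Unsatisfiable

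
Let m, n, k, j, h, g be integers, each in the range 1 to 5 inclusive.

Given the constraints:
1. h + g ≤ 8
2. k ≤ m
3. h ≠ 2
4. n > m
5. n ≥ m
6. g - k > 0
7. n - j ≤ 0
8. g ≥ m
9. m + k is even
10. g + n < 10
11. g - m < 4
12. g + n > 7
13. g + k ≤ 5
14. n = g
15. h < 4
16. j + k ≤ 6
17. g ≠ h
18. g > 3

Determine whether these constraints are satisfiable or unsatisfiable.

Satisfiable

Try m = 3, n = 4, k = 1, j = 4, h = 1, g = 4.
Check constraint 1: h + g = 5; constraint 6: g - k = 3. The remaining constraints are straightforward to verify.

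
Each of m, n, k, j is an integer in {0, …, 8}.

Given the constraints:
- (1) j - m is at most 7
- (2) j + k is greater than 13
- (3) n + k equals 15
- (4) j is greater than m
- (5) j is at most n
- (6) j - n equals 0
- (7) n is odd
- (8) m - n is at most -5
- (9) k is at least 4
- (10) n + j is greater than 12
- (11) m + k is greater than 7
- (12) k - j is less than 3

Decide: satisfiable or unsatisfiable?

Take m = 2, n = 7, k = 8, j = 7. Then constraint 1: j - m = 5; constraint 2: j + k = 15; constraint 3: n + k = 15, and every other listed constraint is also met.

Satisfiable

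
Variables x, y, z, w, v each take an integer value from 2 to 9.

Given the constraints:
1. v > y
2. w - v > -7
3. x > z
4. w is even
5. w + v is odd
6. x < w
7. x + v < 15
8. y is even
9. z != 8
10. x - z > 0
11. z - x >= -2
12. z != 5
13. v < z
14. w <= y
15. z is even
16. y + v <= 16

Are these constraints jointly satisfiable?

Constraints 1, 3, 6, 13, and 14 give v < z, z < x, x < w, w ≤ y, y < v. Chaining: v < z < x < w ≤ y < v, which forces v < v — impossible.

Unsatisfiable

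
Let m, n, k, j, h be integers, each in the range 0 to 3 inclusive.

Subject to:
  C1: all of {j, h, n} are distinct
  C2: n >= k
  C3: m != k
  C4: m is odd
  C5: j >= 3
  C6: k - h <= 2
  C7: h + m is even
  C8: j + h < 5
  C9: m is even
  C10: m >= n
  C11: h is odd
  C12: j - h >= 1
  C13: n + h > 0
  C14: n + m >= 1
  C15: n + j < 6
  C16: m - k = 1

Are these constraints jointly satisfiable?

Unsatisfiable

Constraint 11 makes h odd and constraint 9 makes m even, so h + m must be odd. Constraint 7 says h + m is even — contradiction.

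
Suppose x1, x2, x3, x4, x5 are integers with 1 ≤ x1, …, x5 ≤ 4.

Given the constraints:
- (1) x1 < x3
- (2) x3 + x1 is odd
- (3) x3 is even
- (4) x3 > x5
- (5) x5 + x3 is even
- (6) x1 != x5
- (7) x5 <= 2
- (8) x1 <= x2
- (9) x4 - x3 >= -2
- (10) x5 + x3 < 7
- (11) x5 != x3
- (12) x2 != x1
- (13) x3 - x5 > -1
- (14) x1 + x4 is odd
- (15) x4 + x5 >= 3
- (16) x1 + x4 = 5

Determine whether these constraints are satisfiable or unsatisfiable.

Satisfiable

Setting (x1, x2, x3, x4, x5) = (1, 4, 4, 4, 2) satisfies everything: constraint 9: x4 - x3 = 0; constraint 10: x5 + x3 = 6, and the others follow.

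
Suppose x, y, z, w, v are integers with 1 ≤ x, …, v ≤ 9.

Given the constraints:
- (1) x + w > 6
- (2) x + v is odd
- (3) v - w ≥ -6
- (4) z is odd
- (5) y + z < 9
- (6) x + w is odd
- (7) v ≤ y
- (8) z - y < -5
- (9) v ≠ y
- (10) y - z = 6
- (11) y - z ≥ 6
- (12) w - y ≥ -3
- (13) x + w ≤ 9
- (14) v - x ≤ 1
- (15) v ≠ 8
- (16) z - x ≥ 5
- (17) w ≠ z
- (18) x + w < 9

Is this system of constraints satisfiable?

Unsatisfiable

Constraints 3, 11, 12, 14, and 16 give z − x ≥ 5, x − v ≥ -1, v − w ≥ -6, w − y ≥ -3, y − z ≥ 6.
Adding all 5 inequalities: the left sides telescope to 0, and the right sides sum to 5 + (-1) + (-6) + (-3) + 6 = 1. So 0 ≥ 1, which is false.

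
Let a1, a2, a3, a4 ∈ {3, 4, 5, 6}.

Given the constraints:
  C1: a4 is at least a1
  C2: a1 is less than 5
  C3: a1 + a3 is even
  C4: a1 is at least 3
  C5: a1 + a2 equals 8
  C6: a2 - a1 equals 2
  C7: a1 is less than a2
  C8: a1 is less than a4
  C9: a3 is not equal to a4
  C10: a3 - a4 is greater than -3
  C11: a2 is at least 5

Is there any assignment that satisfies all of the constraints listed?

Satisfiable

Try a1 = 3, a2 = 5, a3 = 5, a4 = 6.
Check constraint 5: a1 + a2 = 8; constraint 6: a2 - a1 = 2; constraint 10: a3 - a4 = -1. The remaining constraints are straightforward to verify.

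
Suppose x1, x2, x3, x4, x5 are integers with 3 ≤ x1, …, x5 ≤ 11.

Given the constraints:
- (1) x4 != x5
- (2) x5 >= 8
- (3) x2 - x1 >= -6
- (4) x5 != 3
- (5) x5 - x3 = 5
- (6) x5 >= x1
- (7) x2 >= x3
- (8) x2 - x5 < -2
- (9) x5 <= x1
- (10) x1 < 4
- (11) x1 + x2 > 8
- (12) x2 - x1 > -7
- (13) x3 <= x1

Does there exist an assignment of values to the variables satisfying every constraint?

Unsatisfiable

From constraints 2 and 9: x1 ≥ x5 and x5 ≥ 8, so x1 ≥ 8. From constraint 10: x1 ≤ 3. But 3 < 8, so no value of x1 works.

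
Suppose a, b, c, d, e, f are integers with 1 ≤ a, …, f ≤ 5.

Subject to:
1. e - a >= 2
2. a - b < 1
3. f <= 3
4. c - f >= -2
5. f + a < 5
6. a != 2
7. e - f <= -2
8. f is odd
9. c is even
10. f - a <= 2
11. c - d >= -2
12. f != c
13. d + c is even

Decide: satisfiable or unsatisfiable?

Unsatisfiable

Constraints 1, 7, and 10 give f − e ≥ 2, e − a ≥ 2, a − f ≥ -2.
Adding all 3 inequalities: the left sides telescope to 0, and the right sides sum to 2 + 2 + (-2) = 2. So 0 ≥ 2, which is false.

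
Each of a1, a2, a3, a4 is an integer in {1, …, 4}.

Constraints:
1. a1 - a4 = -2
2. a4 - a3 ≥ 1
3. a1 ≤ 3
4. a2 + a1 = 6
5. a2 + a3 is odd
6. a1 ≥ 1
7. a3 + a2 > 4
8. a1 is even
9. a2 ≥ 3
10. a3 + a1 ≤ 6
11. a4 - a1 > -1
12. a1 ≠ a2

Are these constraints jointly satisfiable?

Satisfiable

One satisfying assignment is a1 = 2, a2 = 4, a3 = 3, a4 = 4.
For the less obvious constraints — constraint 1: a1 - a4 = -2; constraint 2: a4 - a3 = 1; constraint 4: a2 + a1 = 6 — and the others hold by inspection.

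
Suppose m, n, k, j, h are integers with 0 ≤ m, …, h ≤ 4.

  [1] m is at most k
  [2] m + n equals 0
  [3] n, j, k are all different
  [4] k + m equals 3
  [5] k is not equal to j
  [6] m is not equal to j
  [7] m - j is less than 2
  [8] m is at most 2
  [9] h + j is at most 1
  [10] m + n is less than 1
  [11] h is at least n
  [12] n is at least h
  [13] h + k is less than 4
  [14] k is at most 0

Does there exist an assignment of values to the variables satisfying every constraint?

Unsatisfiable

From constraint 14: k ≤ 0. From constraint 8: m ≤ 2. Hence k + m ≤ 2. But constraint 4 requires k + m = 3, and 3 > 2. Contradiction.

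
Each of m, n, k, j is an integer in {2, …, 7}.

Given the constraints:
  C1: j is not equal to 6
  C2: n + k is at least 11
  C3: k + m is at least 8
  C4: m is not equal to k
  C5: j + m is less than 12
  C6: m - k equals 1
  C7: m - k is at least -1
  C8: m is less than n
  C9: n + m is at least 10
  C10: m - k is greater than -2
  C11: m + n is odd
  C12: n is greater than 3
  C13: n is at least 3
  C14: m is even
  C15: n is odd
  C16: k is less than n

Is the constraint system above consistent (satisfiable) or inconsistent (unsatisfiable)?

Satisfiable

One satisfying assignment is m = 6, n = 7, k = 5, j = 4.
For the less obvious constraints — constraint 2: n + k = 12; constraint 3: k + m = 11; constraint 5: j + m = 10 — and the others hold by inspection.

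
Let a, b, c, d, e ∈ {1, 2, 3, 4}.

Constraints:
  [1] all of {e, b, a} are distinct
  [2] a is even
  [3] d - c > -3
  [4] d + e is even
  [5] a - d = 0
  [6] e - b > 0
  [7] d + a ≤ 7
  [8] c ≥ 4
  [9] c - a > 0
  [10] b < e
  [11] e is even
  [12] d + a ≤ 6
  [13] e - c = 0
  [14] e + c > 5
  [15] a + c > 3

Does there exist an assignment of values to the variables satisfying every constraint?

Setting (a, b, c, d, e) = (2, 1, 4, 2, 4) satisfies everything: constraint 3: d - c = -2; constraint 5: a - d = 0; constraint 6: e - b = 3, and the others follow.

Satisfiable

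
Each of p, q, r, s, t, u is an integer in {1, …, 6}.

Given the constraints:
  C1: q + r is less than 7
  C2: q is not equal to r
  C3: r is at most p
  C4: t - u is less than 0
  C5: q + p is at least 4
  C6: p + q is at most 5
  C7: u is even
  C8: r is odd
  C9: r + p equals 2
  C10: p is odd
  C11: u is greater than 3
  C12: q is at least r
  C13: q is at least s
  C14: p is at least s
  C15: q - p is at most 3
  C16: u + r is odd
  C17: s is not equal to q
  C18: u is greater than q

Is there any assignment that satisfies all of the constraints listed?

One satisfying assignment is p = 1, q = 3, r = 1, s = 1, t = 3, u = 4.
For the less obvious constraints — constraint 1: q + r = 4; constraint 4: t - u = -1 — and the others hold by inspection.

Satisfiable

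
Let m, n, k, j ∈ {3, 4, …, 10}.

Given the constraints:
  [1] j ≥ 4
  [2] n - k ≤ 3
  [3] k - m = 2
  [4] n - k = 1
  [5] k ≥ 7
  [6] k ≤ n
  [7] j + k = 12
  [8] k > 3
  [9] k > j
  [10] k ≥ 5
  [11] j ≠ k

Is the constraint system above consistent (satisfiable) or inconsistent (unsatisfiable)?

Take m = 5, n = 8, k = 7, j = 5. Then constraint 2: n - k = 1; constraint 3: k - m = 2; constraint 4: n - k = 1, and every other listed constraint is also met.

Satisfiable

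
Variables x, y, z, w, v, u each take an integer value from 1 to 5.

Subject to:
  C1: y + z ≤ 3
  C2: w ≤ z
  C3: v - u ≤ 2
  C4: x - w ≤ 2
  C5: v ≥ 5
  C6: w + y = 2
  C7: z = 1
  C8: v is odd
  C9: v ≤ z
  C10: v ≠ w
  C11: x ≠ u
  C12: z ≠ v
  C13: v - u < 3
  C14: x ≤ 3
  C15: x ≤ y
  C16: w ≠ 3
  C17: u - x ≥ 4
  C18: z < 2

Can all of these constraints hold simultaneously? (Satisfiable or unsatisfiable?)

Unsatisfiable

From constraints 5 and 9: z ≥ v and v ≥ 5, so z ≥ 5. From constraint 18: z ≤ 1. But 1 < 5, so no value of z works.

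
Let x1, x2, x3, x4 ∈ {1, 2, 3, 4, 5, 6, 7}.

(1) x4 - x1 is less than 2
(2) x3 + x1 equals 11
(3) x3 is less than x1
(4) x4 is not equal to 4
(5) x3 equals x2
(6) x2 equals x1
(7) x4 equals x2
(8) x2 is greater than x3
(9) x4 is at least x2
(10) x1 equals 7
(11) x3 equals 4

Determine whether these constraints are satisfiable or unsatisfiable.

Constraint 11 fixes x3 = 4 and constraint 10 fixes x1 = 7. Constraints 5 and 6 give x3 = x2 = x1, so x3 = x1. But 4 ≠ 7 — contradiction.

Unsatisfiable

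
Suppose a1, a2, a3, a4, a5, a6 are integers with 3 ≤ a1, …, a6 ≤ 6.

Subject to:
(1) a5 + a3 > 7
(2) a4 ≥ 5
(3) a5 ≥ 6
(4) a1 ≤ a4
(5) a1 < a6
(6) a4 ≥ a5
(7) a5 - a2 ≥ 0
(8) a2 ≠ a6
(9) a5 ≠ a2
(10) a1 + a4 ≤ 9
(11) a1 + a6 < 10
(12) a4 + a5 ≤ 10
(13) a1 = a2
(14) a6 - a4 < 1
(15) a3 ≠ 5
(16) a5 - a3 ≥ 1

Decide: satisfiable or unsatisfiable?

From constraint 2: a4 ≥ 5. From constraint 3: a5 ≥ 6. Hence a4 + a5 ≥ 11. But constraint 12 requires a4 + a5 ≤ 10, and 10 < 11. Contradiction.

Unsatisfiable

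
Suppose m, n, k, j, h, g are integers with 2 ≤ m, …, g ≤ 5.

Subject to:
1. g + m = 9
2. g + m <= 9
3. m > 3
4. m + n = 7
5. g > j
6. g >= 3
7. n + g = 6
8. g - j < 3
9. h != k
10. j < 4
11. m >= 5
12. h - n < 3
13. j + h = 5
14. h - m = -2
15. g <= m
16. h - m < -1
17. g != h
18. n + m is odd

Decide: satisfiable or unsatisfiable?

Take m = 5, n = 2, k = 2, j = 2, h = 3, g = 4. Then constraint 1: g + m = 9; constraint 2: g + m = 9; constraint 4: m + n = 7, and every other listed constraint is also met.

Satisfiable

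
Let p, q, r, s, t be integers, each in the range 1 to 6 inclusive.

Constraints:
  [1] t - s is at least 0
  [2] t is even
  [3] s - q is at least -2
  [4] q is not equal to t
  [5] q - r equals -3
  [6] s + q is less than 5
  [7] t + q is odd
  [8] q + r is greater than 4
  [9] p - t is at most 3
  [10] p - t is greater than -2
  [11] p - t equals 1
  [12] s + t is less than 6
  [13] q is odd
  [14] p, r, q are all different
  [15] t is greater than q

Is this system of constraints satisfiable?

Satisfiable

One satisfying assignment is p = 5, q = 1, r = 4, s = 1, t = 4.
For the less obvious constraints — constraint 1: t - s = 3; constraint 3: s - q = 0; constraint 5: q - r = -3 — and the others hold by inspection.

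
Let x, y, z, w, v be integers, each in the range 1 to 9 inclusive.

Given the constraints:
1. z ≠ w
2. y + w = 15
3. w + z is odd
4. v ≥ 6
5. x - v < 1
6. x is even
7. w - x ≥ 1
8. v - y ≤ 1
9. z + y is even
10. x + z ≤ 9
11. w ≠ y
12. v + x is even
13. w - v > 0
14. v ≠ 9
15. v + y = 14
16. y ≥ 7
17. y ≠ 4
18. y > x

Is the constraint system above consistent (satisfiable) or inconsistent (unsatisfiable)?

One satisfying assignment is x = 4, y = 8, z = 4, w = 7, v = 6.
For the less obvious constraints — constraint 2: y + w = 15; constraint 5: x - v = -2; constraint 7: w - x = 3 — and the others hold by inspection.

Satisfiable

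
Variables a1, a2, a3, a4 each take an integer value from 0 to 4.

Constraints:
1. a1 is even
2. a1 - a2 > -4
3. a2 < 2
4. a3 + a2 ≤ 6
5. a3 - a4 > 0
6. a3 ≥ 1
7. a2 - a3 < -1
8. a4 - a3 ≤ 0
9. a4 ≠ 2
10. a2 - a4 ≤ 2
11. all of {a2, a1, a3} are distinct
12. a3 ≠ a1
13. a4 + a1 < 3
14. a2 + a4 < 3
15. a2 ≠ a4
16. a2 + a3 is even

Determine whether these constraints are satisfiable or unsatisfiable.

The assignment a1 = 0, a2 = 1, a3 = 3, a4 = 0 works:
  constraint 2 holds since a1 - a2 = -1.
  constraint 4 holds since a3 + a2 = 4.
The rest check out directly.

Satisfiable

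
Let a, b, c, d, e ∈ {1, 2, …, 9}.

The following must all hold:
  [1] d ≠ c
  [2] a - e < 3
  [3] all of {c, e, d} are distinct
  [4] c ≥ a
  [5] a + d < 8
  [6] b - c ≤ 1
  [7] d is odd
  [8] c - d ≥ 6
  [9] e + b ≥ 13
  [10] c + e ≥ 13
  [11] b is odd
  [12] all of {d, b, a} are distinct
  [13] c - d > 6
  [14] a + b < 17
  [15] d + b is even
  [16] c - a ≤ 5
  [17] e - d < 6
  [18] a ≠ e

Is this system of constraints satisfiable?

Satisfiable

The assignment a = 6, b = 9, c = 9, d = 1, e = 5 works:
  constraint 2 holds since a - e = 1.
  constraint 5 holds since a + d = 7.
The rest check out directly.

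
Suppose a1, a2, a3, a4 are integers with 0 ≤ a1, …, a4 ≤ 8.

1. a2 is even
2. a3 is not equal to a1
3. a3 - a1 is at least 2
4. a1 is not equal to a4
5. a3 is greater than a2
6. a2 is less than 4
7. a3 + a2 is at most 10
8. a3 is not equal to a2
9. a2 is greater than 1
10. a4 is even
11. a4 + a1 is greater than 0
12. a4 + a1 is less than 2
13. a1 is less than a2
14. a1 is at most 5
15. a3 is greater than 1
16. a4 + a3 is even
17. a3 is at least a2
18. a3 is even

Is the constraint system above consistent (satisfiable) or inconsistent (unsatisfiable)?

Satisfiable

Setting (a1, a2, a3, a4) = (1, 2, 6, 0) satisfies everything: constraint 3: a3 - a1 = 5; constraint 7: a3 + a2 = 8, and the others follow.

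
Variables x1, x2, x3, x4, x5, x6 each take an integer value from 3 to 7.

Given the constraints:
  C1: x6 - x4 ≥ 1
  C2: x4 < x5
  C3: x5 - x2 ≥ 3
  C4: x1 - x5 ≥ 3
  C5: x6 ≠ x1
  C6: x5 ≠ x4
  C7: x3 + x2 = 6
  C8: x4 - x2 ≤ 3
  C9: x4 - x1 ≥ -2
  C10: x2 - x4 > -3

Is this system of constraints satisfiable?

Unsatisfiable

Constraints 3, 4, 8, and 9 give x5 − x2 ≥ 3, x2 − x4 ≥ -3, x4 − x1 ≥ -2, x1 − x5 ≥ 3.
Adding all 4 inequalities: the left sides telescope to 0, and the right sides sum to 3 + (-3) + (-2) + 3 = 1. So 0 ≥ 1, which is false.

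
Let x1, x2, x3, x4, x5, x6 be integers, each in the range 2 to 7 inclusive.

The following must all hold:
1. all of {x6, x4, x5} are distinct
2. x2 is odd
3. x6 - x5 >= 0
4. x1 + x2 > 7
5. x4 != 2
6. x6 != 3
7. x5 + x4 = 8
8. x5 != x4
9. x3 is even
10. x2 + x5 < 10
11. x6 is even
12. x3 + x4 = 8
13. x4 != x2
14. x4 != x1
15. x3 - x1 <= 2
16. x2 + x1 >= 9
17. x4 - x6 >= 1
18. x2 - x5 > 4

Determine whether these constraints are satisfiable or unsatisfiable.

Take x1 = 2, x2 = 7, x3 = 2, x4 = 6, x5 = 2, x6 = 4. Then constraint 3: x6 - x5 = 2; constraint 4: x1 + x2 = 9, and every other listed constraint is also met.

Satisfiable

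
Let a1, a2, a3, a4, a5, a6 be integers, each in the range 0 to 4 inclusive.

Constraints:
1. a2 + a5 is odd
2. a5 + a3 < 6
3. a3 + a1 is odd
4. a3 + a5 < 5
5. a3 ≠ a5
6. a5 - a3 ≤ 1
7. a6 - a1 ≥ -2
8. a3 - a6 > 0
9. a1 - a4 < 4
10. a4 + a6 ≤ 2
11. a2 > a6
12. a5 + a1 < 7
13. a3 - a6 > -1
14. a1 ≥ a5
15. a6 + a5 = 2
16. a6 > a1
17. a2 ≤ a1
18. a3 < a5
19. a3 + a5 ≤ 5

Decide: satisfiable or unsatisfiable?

Unsatisfiable

Constraints 8, 14, 16, and 18 give a1 < a6, a6 < a3, a3 < a5, a5 ≤ a1. Chaining: a1 < a6 < a3 < a5 ≤ a1, which forces a1 < a1 — impossible.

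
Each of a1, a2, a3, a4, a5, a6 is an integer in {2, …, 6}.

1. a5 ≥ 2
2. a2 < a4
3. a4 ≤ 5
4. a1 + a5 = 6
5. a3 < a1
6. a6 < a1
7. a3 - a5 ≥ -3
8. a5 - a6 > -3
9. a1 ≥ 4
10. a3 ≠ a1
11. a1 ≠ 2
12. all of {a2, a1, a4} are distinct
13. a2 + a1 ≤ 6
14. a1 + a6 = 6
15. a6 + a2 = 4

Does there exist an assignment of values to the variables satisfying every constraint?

The assignment a1 = 4, a2 = 2, a3 = 2, a4 = 3, a5 = 2, a6 = 2 works:
  constraint 4 holds since a1 + a5 = 6.
  constraint 7 holds since a3 - a5 = 0.
  constraint 8 holds since a5 - a6 = 0.
The rest check out directly.

Satisfiable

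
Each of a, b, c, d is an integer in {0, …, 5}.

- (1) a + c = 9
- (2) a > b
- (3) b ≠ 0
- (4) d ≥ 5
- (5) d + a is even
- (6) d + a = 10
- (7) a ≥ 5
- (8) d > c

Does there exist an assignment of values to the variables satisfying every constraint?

Satisfiable

Take a = 5, b = 4, c = 4, d = 5. Then constraint 1: a + c = 9; constraint 5: d + a = 10 is even; constraint 6: d + a = 10, and every other listed constraint is also met.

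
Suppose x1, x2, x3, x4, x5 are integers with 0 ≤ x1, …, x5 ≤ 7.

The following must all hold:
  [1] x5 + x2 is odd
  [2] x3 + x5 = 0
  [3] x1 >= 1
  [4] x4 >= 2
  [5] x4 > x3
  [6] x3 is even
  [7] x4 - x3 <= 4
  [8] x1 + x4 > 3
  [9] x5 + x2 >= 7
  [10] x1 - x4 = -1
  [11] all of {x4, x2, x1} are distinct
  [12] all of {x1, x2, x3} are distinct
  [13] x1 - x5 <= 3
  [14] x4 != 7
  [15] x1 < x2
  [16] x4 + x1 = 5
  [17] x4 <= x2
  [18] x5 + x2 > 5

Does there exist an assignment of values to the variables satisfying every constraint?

Try x1 = 2, x2 = 7, x3 = 0, x4 = 3, x5 = 0.
Check constraint 2: x3 + x5 = 0; constraint 7: x4 - x3 = 3; constraint 8: x1 + x4 = 5. The remaining constraints are straightforward to verify.

Satisfiable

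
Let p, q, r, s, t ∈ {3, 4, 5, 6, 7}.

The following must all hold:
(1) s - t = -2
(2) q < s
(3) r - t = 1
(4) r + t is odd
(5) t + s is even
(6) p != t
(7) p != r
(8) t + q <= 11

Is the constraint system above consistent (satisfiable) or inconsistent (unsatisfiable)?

The assignment p = 5, q = 3, r = 7, s = 4, t = 6 works:
  constraint 1 holds since s - t = -2.
  constraint 3 holds since r - t = 1.
  constraint 8 holds since t + q = 9.
The rest check out directly.

Satisfiable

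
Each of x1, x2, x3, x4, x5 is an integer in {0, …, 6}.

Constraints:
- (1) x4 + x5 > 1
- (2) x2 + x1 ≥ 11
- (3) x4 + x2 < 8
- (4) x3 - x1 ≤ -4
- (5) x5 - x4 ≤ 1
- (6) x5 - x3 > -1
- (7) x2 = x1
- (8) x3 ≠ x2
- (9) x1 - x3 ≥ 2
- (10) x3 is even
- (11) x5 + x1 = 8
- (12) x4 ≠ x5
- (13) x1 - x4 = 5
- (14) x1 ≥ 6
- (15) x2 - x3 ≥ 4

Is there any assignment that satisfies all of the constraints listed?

Try x1 = 6, x2 = 6, x3 = 2, x4 = 1, x5 = 2.
Check constraint 1: x4 + x5 = 3; constraint 2: x2 + x1 = 12; constraint 3: x4 + x2 = 7. The remaining constraints are straightforward to verify.

Satisfiable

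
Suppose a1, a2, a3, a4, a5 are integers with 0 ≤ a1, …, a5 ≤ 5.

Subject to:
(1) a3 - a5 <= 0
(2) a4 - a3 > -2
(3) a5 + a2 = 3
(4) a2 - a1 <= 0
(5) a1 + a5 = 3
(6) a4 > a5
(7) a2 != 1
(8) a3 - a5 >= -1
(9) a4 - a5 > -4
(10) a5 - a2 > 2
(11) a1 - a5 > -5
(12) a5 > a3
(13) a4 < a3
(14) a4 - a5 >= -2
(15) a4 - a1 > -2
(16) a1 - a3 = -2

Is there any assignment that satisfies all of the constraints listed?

Unsatisfiable

Constraints 6, 12, and 13 give a5 < a4, a4 < a3, a3 < a5. Chaining: a5 < a4 < a3 < a5, which forces a5 < a5 — impossible.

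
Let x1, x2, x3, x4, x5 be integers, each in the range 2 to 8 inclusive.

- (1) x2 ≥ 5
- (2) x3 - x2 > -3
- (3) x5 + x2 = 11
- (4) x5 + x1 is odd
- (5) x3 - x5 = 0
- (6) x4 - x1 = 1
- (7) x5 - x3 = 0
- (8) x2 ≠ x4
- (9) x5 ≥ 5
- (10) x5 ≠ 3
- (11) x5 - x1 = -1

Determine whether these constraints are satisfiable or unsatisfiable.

Setting (x1, x2, x3, x4, x5) = (6, 6, 5, 7, 5) satisfies everything: constraint 2: x3 - x2 = -1; constraint 3: x5 + x2 = 11; constraint 5: x3 - x5 = 0, and the others follow.

Satisfiable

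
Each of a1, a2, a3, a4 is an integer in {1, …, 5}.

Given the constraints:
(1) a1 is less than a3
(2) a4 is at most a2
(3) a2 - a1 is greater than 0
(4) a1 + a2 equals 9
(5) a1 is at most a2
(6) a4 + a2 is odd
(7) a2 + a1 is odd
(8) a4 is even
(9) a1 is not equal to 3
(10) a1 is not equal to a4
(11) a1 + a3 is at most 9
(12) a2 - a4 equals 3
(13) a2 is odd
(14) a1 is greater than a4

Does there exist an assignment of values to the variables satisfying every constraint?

The assignment a1 = 4, a2 = 5, a3 = 5, a4 = 2 works:
  constraint 3 holds since a2 - a1 = 1.
  constraint 4 holds since a1 + a2 = 9.
The rest check out directly.

Satisfiable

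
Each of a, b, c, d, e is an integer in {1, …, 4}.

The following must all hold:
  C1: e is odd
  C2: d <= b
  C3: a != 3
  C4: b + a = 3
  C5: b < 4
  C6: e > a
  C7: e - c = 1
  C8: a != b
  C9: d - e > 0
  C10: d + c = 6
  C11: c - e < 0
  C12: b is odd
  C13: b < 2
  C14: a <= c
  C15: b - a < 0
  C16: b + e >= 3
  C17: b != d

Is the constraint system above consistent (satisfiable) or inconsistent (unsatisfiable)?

Constraints 2, 9, 11, 14, and 15 give d ≤ b, b < a, a ≤ c, c < e, e < d. Chaining: d ≤ b < a ≤ c < e < d, which forces d < d — impossible.

Unsatisfiable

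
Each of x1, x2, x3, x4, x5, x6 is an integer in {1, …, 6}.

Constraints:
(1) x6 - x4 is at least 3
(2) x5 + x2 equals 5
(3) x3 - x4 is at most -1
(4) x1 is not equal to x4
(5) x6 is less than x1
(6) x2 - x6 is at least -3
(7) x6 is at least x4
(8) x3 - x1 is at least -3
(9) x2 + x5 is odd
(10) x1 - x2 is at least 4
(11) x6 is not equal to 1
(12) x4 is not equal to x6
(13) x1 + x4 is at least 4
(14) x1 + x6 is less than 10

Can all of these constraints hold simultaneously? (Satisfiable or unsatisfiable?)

Unsatisfiable

Constraints 1, 3, 6, 8, and 10 give x3 − x1 ≥ -3, x1 − x2 ≥ 4, x2 − x6 ≥ -3, x6 − x4 ≥ 3, x4 − x3 ≥ 1.
Adding all 5 inequalities: the left sides telescope to 0, and the right sides sum to (-3) + 4 + (-3) + 3 + 1 = 2. So 0 ≥ 2, which is false.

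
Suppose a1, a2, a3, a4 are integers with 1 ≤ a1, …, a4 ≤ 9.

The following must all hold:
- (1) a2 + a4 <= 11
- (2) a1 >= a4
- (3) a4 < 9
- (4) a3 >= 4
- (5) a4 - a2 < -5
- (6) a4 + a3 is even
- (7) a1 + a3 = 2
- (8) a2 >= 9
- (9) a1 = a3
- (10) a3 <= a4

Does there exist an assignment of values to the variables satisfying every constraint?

From constraint 8: a2 ≥ 9. From constraints 4 and 10: a4 ≥ a3 ≥ 4. Hence a2 + a4 ≥ 13. But constraint 1 requires a2 + a4 ≤ 11, and 11 < 13. Contradiction.

Unsatisfiable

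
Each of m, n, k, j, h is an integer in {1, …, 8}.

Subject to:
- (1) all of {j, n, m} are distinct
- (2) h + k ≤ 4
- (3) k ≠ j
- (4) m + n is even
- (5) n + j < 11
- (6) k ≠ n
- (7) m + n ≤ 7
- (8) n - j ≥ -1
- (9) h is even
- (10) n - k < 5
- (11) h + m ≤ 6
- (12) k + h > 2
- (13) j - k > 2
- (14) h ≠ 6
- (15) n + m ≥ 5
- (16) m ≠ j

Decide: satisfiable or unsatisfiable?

Take m = 2, n = 4, k = 2, j = 5, h = 2. Then constraint 2: h + k = 4; constraint 5: n + j = 9, and every other listed constraint is also met.

Satisfiable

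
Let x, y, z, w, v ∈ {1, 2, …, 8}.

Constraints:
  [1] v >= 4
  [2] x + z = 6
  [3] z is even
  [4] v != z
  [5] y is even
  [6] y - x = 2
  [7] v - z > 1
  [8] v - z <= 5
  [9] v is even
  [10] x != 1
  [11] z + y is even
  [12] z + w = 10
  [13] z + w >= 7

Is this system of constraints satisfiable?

One satisfying assignment is x = 2, y = 4, z = 4, w = 6, v = 6.
For the less obvious constraints — constraint 2: x + z = 6; constraint 6: y - x = 2; constraint 7: v - z = 2 — and the others hold by inspection.

Satisfiable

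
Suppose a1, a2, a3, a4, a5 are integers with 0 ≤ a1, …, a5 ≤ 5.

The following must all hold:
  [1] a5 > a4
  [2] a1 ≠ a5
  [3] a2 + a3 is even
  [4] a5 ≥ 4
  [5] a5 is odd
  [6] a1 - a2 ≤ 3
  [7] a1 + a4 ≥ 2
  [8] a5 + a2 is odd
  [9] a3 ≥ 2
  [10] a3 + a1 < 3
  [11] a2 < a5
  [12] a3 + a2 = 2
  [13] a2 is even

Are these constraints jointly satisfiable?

Setting (a1, a2, a3, a4, a5) = (0, 0, 2, 4, 5) satisfies everything: constraint 6: a1 - a2 = 0; constraint 7: a1 + a4 = 4; constraint 10: a3 + a1 = 2, and the others follow.

Satisfiable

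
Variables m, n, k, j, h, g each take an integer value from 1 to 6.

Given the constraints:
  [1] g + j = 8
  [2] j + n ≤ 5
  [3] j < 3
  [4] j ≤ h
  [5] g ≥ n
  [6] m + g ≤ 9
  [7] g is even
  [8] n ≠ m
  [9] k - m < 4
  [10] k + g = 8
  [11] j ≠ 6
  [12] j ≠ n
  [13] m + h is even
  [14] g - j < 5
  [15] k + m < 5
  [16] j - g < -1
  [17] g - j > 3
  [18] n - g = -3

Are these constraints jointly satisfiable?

One satisfying assignment is m = 1, n = 3, k = 2, j = 2, h = 5, g = 6.
For the less obvious constraints — constraint 1: g + j = 8; constraint 2: j + n = 5; constraint 6: m + g = 7 — and the others hold by inspection.

Satisfiable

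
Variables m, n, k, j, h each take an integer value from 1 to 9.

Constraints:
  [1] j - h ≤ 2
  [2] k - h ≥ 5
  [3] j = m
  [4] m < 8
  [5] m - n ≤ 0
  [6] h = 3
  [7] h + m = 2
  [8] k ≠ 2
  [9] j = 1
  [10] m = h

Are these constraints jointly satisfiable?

Unsatisfiable

Constraint 9 fixes j = 1 and constraint 6 fixes h = 3. Constraints 3 and 10 give j = m = h, so j = h. But 1 ≠ 3 — contradiction.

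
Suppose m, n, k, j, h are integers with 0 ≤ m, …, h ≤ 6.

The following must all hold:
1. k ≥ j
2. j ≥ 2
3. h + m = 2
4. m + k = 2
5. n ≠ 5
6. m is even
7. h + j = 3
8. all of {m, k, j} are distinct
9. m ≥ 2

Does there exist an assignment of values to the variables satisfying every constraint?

From constraint 9: m ≥ 2. From constraints 1 and 2: k ≥ j ≥ 2. Hence m + k ≥ 4. But constraint 4 requires m + k = 2, and 2 < 4. Contradiction.

Unsatisfiable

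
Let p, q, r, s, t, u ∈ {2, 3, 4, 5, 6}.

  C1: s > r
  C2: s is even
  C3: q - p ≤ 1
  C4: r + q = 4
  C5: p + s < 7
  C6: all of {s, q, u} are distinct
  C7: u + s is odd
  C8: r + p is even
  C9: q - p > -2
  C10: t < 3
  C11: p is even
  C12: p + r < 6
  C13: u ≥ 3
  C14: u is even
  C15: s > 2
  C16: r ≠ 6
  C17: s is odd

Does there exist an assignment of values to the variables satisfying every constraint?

Constraint 14 makes u even and constraint 2 makes s even, so u + s must be even. Constraint 7 says u + s is odd — contradiction.

Unsatisfiable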